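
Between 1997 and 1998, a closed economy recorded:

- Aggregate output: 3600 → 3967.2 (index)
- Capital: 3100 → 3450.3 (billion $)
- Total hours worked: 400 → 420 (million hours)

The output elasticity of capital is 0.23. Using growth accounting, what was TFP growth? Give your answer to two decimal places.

3.75%

Aggregate output growth = (3967.2 − 3600) / 3600 = 10.2%.
Capital growth = (3450.3 − 3100) / 3100 = 11.3%.
Total hours worked growth = (420 − 400) / 400 = 5%.
Labor's share = 1 − 0.23 = 0.77.
Capital: 0.23 × 11.3 = 2.599 pp.
Total hours worked: 0.77 × 5 = 3.85 pp.
TFP growth = 10.2 − 6.449 = 3.751%.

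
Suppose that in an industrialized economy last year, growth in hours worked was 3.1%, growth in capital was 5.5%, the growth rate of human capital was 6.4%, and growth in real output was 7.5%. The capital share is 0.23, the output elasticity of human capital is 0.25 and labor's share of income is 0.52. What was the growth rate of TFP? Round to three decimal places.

Labor's share = 1 − 0.23 − 0.25 = 0.52.
Capital: 0.23 × 5.5 = 1.265 pp.
Human capital: 0.25 × 6.4 = 1.6 pp.
Hours worked: 0.52 × 3.1 = 1.612 pp.
TFP growth = 7.5 − 4.477 = 3.023%.

3.023%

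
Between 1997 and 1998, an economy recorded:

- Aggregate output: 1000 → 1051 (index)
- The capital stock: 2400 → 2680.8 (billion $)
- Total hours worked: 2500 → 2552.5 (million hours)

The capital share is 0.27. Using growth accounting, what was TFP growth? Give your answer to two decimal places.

0.41%

Aggregate output growth = (1051 − 1000) / 1000 = 5.1%.
The capital stock growth = (2680.8 − 2400) / 2400 = 11.7%.
Total hours worked growth = (2552.5 − 2500) / 2500 = 2.1%.
Labor's share = 1 − 0.27 = 0.73.
The capital stock: 0.27 × 11.7 = 3.159 pp.
Total hours worked: 0.73 × 2.1 = 1.533 pp.
TFP growth = 5.1 − 4.692 = 0.408%.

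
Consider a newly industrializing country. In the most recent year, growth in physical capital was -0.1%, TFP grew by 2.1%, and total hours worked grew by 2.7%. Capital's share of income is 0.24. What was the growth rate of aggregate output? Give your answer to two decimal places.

4.13%

Labor's share = 1 − 0.24 = 0.76.
Physical capital: 0.24 × (-0.1) = -0.024 pp.
Total hours worked: 0.76 × 2.7 = 2.052 pp.
Output growth = 2.1 + 2.028 = 4.128%.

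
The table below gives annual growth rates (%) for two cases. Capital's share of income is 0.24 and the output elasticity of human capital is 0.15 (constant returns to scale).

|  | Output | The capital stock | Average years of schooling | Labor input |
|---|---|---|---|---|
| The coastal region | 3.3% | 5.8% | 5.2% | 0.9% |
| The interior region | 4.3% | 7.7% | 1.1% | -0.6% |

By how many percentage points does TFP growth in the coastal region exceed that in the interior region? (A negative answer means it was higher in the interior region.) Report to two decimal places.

-2.07 percentage points

Labor's share = 1 − 0.24 − 0.15 = 0.61.
The coastal region: TFP = 3.3 − 1.392 − 0.78 − 0.549 = 0.579%.
The interior region: TFP = 4.3 − 1.848 − 0.165 + 0.366 = 2.653%.
Difference = 0.579 − (2.653) = -2.074 pp.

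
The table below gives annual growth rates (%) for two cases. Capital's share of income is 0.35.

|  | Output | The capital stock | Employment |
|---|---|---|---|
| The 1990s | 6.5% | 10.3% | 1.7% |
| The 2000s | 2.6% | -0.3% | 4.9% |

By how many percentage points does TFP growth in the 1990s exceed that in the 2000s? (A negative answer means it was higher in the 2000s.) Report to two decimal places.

2.27 percentage points

Labor's share = 1 − 0.35 = 0.65.
The 1990s: TFP = 6.5 − 3.605 − 1.105 = 1.79%.
The 2000s: TFP = 2.6 + 0.105 − 3.185 = -0.48%.
Difference = 1.79 − (-0.48) = 2.27 pp.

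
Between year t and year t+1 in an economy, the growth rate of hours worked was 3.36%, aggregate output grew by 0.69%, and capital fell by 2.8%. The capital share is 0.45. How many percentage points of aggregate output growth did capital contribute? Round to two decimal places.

Contribution = share × growth = 0.45 × (-2.8) = -1.26 pp.

-1.26 pp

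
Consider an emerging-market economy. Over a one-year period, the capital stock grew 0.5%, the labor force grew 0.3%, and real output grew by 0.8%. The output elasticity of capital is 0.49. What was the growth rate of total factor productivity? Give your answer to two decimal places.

Labor's share = 1 − 0.49 = 0.51.
The capital stock: 0.49 × 0.5 = 0.245 pp.
The labor force: 0.51 × 0.3 = 0.153 pp.
TFP growth = 0.8 − 0.398 = 0.402%.

0.40%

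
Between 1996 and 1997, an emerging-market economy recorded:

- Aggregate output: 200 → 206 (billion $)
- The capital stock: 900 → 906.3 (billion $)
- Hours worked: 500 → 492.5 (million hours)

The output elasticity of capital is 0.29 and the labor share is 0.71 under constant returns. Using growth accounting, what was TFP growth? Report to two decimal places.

Aggregate output growth = (206 − 200) / 200 = 3%.
The capital stock growth = (906.3 − 900) / 900 = 0.7%.
Hours worked growth = (492.5 − 500) / 500 = -1.5%.
Labor's share = 1 − 0.29 = 0.71.
The capital stock: 0.29 × 0.7 = 0.203 pp.
Hours worked: 0.71 × (-1.5) = -1.065 pp.
TFP growth = 3 + 0.862 = 3.862%.

3.86%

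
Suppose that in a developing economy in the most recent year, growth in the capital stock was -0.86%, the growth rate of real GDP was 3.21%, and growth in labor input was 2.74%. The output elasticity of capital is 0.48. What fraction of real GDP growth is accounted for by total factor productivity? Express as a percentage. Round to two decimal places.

Labor's share = 1 − 0.48 = 0.52.
The capital stock: 0.48 × (-0.86) = -0.4128 pp.
Labor input: 0.52 × 2.74 = 1.4248 pp.
TFP growth = 3.21 − 1.012 = 2.198%.
TFP share of growth = 2.198 / 3.21 × 100 = 68.4735%.

68.47%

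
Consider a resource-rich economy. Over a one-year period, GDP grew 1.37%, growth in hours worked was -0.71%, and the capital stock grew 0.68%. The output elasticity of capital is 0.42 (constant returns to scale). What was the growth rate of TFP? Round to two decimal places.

Labor's share = 1 − 0.42 = 0.58.
The capital stock: 0.42 × 0.68 = 0.2856 pp.
Hours worked: 0.58 × (-0.71) = -0.4118 pp.
TFP growth = 1.37 + 0.1262 = 1.4962%.

1.50%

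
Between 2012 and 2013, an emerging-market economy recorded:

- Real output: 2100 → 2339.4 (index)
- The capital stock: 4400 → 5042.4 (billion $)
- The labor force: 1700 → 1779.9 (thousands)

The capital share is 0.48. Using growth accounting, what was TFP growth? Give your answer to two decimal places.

Real output growth = (2339.4 − 2100) / 2100 = 11.4%.
The capital stock growth = (5042.4 − 4400) / 4400 = 14.6%.
The labor force growth = (1779.9 − 1700) / 1700 = 4.7%.
Labor's share = 1 − 0.48 = 0.52.
The capital stock: 0.48 × 14.6 = 7.008 pp.
The labor force: 0.52 × 4.7 = 2.444 pp.
TFP growth = 11.4 − 9.452 = 1.948%.

1.95%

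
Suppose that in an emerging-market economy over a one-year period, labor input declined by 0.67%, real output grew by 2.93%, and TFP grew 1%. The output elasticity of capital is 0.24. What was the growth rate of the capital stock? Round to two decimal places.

10.16%

Labor's share = 1 − 0.24 = 0.76.
gY = gA + 0.76×(-0.67) + 0.24×g.
0.24×g = 2.93 − 1 + 0.5092 = 2.4392.
g = 2.4392 / 0.24 = 10.1633%.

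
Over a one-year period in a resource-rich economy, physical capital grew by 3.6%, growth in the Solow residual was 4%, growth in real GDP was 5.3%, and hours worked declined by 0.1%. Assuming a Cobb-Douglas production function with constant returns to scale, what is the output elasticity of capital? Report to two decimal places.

gY = gA + α·gK + (1−α)·gL, so gY − gA − gL = α(gK − gL).
5.3 − 4 + 0.1 = α × (3.6 − (-0.1)).
1.4 = 3.7 α, so α = 0.3784.

The output elasticity of capital is 0.38.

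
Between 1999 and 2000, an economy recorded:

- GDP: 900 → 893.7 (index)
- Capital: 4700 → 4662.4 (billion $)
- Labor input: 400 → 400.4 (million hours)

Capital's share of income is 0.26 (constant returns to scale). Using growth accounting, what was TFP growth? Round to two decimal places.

GDP growth = (893.7 − 900) / 900 = -0.7%.
Capital growth = (4662.4 − 4700) / 4700 = -0.8%.
Labor input growth = (400.4 − 400) / 400 = 0.1%.
Labor's share = 1 − 0.26 = 0.74.
Capital: 0.26 × (-0.8) = -0.208 pp.
Labor input: 0.74 × 0.1 = 0.074 pp.
TFP growth = -0.7 + 0.134 = -0.566%.

-0.57%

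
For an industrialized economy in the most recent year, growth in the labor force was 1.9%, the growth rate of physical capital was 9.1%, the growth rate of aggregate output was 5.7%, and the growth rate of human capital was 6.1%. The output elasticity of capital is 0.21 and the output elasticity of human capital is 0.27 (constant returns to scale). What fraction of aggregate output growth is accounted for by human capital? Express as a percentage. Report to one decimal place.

28.9%

Human capital contributed 0.27 × 6.1 = 1.647 pp.
Share of growth = 1.647 / 5.7 × 100 = 28.895%.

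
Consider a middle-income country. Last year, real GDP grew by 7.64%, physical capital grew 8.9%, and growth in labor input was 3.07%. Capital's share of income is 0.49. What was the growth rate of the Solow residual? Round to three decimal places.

The Solow residual growth was 1.713%.

Labor's share = 1 − 0.49 = 0.51.
Physical capital: 0.49 × 8.9 = 4.361 pp.
Labor input: 0.51 × 3.07 = 1.5657 pp.
TFP growth = 7.64 − 5.9267 = 1.7133%.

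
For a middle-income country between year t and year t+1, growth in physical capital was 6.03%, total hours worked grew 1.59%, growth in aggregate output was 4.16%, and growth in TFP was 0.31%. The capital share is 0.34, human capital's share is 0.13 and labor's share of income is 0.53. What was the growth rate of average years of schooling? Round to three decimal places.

Labor's share = 1 − 0.34 − 0.13 = 0.53.
gY = gA + 0.34×6.03 + 0.53×1.59 + 0.13×g.
0.13×g = 4.16 − 0.31 − 2.8929 = 0.9571.
g = 0.9571 / 0.13 = 7.36231%.

Average years of schooling growth was 7.362%.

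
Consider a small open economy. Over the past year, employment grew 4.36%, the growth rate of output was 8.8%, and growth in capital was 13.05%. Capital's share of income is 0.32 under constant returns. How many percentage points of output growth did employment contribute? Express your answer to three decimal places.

2.965 percentage points

Labor's share = 1 − 0.32 = 0.68.
Contribution = share × growth = 0.68 × 4.36 = 2.9648 pp.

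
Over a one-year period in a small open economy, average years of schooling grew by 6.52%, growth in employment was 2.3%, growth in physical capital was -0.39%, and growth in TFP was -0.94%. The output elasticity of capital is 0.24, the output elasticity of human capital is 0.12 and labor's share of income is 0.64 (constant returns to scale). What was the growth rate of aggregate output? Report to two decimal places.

Labor's share = 1 − 0.24 − 0.12 = 0.64.
Physical capital: 0.24 × (-0.39) = -0.0936 pp.
Average years of schooling: 0.12 × 6.52 = 0.7824 pp.
Employment: 0.64 × 2.3 = 1.472 pp.
Output growth = -0.94 + 2.1608 = 1.2208%.

1.22%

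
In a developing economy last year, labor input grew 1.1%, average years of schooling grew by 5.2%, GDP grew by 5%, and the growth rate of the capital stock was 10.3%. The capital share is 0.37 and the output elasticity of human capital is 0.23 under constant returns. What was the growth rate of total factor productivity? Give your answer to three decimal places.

Labor's share = 1 − 0.37 − 0.23 = 0.4.
The capital stock: 0.37 × 10.3 = 3.811 pp.
Average years of schooling: 0.23 × 5.2 = 1.196 pp.
Labor input: 0.4 × 1.1 = 0.44 pp.
TFP growth = 5 − 5.447 = -0.447%.

-0.447%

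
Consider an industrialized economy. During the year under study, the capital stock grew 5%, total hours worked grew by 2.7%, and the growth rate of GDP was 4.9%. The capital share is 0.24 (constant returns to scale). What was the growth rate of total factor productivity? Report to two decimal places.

Labor's share = 1 − 0.24 = 0.76.
The capital stock: 0.24 × 5 = 1.2 pp.
Total hours worked: 0.76 × 2.7 = 2.052 pp.
TFP growth = 4.9 − 3.252 = 1.648%.

Total factor productivity grew 1.65%.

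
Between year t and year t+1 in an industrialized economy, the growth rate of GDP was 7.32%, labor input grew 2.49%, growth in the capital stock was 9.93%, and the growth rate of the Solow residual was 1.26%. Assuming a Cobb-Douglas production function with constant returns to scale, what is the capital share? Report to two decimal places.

0.48

gY = gA + α·gK + (1−α)·gL, so gY − gA − gL = α(gK − gL).
7.32 − 1.26 − 2.49 = α × (9.93 − 2.49).
3.57 = 7.44 α, so α = 0.4798.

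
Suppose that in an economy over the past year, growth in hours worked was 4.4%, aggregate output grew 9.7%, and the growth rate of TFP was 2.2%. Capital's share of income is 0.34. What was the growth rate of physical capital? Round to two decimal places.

13.52%

Labor's share = 1 − 0.34 = 0.66.
gY = gA + 0.66×4.4 + 0.34×g.
0.34×g = 9.7 − 2.2 − 2.904 = 4.596.
g = 4.596 / 0.34 = 13.5176%.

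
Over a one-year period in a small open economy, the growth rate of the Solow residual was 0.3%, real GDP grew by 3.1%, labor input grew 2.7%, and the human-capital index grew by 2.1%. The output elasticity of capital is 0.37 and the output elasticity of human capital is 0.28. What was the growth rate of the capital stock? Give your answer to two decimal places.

3.42%

Labor's share = 1 − 0.37 − 0.28 = 0.35.
gY = gA + 0.28×2.1 + 0.35×2.7 + 0.37×g.
0.37×g = 3.1 − 0.3 − 1.533 = 1.267.
g = 1.267 / 0.37 = 3.4243%.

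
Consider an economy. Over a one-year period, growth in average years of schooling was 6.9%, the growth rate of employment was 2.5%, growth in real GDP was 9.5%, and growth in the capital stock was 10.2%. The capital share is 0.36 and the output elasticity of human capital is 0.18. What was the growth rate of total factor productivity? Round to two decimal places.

Total factor productivity growth was 3.44%.

Labor's share = 1 − 0.36 − 0.18 = 0.46.
The capital stock: 0.36 × 10.2 = 3.672 pp.
Average years of schooling: 0.18 × 6.9 = 1.242 pp.
Employment: 0.46 × 2.5 = 1.15 pp.
TFP growth = 9.5 − 6.064 = 3.436%.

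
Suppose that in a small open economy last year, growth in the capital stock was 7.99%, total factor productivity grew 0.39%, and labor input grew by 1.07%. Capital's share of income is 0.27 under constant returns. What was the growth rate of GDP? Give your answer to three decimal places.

GDP growth was 3.328%.

Labor's share = 1 − 0.27 = 0.73.
The capital stock: 0.27 × 7.99 = 2.1573 pp.
Labor input: 0.73 × 1.07 = 0.7811 pp.
Output growth = 0.39 + 2.9384 = 3.3284%.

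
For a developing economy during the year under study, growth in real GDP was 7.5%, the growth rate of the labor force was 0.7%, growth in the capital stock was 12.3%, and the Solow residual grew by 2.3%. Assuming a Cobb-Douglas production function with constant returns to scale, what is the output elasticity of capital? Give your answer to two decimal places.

gY = gA + α·gK + (1−α)·gL, so gY − gA − gL = α(gK − gL).
7.5 − 2.3 − 0.7 = α × (12.3 − 0.7).
4.5 = 11.6 α, so α = 0.3879.

The output elasticity of capital is 0.39.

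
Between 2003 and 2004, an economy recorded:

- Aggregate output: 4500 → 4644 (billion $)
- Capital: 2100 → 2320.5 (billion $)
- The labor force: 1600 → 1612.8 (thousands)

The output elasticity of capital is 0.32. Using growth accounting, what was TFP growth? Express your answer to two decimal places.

-0.70%

Aggregate output growth = (4644 − 4500) / 4500 = 3.2%.
Capital growth = (2320.5 − 2100) / 2100 = 10.5%.
The labor force growth = (1612.8 − 1600) / 1600 = 0.8%.
Labor's share = 1 − 0.32 = 0.68.
Capital: 0.32 × 10.5 = 3.36 pp.
The labor force: 0.68 × 0.8 = 0.544 pp.
TFP growth = 3.2 − 3.904 = -0.704%.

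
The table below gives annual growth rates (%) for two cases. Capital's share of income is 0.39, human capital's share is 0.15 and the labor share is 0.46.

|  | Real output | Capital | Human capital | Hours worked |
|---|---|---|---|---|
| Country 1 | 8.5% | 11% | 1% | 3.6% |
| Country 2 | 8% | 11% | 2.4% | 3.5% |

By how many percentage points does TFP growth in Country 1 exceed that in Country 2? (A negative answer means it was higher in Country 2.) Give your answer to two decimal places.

0.66 percentage points

Labor's share = 1 − 0.39 − 0.15 = 0.46.
Country 1: TFP = 8.5 − 4.29 − 0.15 − 1.656 = 2.404%.
Country 2: TFP = 8 − 4.29 − 0.36 − 1.61 = 1.74%.
Difference = 2.404 − (1.74) = 0.664 pp.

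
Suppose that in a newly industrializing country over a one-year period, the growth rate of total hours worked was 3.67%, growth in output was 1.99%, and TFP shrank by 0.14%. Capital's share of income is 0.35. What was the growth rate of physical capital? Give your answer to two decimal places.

Labor's share = 1 − 0.35 = 0.65.
gY = gA + 0.65×3.67 + 0.35×g.
0.35×g = 1.99 + 0.14 − 2.3855 = -0.2555.
g = -0.2555 / 0.35 = -0.73%.

-0.73%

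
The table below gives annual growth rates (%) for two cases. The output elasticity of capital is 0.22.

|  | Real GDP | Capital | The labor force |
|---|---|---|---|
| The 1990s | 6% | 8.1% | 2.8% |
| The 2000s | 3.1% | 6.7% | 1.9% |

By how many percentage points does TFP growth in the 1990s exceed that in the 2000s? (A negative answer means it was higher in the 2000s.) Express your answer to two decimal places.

1.89 percentage points

Labor's share = 1 − 0.22 = 0.78.
The 1990s: TFP = 6 − 1.782 − 2.184 = 2.034%.
The 2000s: TFP = 3.1 − 1.474 − 1.482 = 0.144%.
Difference = 2.034 − (0.144) = 1.89 pp.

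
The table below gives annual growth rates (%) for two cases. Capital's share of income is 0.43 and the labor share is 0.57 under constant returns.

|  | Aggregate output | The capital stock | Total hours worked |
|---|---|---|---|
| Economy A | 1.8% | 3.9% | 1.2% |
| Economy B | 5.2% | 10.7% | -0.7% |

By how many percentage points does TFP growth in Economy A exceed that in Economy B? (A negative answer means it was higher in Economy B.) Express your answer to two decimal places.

-1.56 percentage points

Labor's share = 1 − 0.43 = 0.57.
Economy A: TFP = 1.8 − 1.677 − 0.684 = -0.561%.
Economy B: TFP = 5.2 − 4.601 + 0.399 = 0.998%.
Difference = -0.561 − (0.998) = -1.559 pp.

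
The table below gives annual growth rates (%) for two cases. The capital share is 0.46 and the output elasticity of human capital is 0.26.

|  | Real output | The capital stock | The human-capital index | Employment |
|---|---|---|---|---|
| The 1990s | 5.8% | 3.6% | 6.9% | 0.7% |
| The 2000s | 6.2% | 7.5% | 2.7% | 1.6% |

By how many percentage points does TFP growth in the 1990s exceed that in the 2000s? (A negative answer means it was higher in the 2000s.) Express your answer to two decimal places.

0.55 percentage points

Labor's share = 1 − 0.46 − 0.26 = 0.28.
The 1990s: TFP = 5.8 − 1.656 − 1.794 − 0.196 = 2.154%.
The 2000s: TFP = 6.2 − 3.45 − 0.702 − 0.448 = 1.6%.
Difference = 2.154 − (1.6) = 0.554 pp.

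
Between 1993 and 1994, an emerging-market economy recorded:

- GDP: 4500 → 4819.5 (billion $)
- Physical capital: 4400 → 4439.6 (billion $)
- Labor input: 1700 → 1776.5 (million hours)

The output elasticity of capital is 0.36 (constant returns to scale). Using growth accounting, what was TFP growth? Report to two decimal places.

TFP grew 3.90%.

GDP growth = (4819.5 − 4500) / 4500 = 7.1%.
Physical capital growth = (4439.6 − 4400) / 4400 = 0.9%.
Labor input growth = (1776.5 − 1700) / 1700 = 4.5%.
Labor's share = 1 − 0.36 = 0.64.
Physical capital: 0.36 × 0.9 = 0.324 pp.
Labor input: 0.64 × 4.5 = 2.88 pp.
TFP growth = 7.1 − 3.204 = 3.896%.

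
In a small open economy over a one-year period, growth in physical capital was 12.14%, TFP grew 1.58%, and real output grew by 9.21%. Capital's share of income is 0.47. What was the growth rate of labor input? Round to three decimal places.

3.631%

Labor's share = 1 − 0.47 = 0.53.
gY = gA + 0.47×12.14 + 0.53×g.
0.53×g = 9.21 − 1.58 − 5.7058 = 1.9242.
g = 1.9242 / 0.53 = 3.63057%.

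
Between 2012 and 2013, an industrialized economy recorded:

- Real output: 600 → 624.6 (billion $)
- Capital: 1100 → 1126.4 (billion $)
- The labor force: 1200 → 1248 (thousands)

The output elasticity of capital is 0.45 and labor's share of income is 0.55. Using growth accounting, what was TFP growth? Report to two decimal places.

TFP grew 0.82%.

Real output growth = (624.6 − 600) / 600 = 4.1%.
Capital growth = (1126.4 − 1100) / 1100 = 2.4%.
The labor force growth = (1248 − 1200) / 1200 = 4%.
Labor's share = 1 − 0.45 = 0.55.
Capital: 0.45 × 2.4 = 1.08 pp.
The labor force: 0.55 × 4 = 2.2 pp.
TFP growth = 4.1 − 3.28 = 0.82%.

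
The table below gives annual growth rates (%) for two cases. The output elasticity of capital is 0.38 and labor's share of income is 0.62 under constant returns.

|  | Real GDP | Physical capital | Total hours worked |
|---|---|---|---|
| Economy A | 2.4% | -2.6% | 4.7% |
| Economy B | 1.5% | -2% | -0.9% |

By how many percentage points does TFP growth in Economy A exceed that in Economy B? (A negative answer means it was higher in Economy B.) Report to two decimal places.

-2.34 percentage points

Labor's share = 1 − 0.38 = 0.62.
Economy A: TFP = 2.4 + 0.988 − 2.914 = 0.474%.
Economy B: TFP = 1.5 + 0.76 + 0.558 = 2.818%.
Difference = 0.474 − (2.818) = -2.344 pp.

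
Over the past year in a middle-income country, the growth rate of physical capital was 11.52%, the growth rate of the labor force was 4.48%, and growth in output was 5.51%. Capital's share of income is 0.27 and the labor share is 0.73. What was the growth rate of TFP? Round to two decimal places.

Labor's share = 1 − 0.27 = 0.73.
Physical capital: 0.27 × 11.52 = 3.1104 pp.
The labor force: 0.73 × 4.48 = 3.2704 pp.
TFP growth = 5.51 − 6.3808 = -0.8708%.

-0.87%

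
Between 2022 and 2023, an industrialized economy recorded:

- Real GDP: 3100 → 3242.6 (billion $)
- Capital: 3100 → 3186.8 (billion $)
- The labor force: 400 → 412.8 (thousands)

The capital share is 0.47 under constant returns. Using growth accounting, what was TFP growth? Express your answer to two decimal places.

Real GDP growth = (3242.6 − 3100) / 3100 = 4.6%.
Capital growth = (3186.8 − 3100) / 3100 = 2.8%.
The labor force growth = (412.8 − 400) / 400 = 3.2%.
Labor's share = 1 − 0.47 = 0.53.
Capital: 0.47 × 2.8 = 1.316 pp.
The labor force: 0.53 × 3.2 = 1.696 pp.
TFP growth = 4.6 − 3.012 = 1.588%.

1.59%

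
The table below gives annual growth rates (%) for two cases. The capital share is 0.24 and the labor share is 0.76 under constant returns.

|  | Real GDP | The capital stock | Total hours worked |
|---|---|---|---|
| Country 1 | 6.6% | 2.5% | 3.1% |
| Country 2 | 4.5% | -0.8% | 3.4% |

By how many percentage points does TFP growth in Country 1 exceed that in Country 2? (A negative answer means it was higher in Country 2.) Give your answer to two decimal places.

Labor's share = 1 − 0.24 = 0.76.
Country 1: TFP = 6.6 − 0.6 − 2.356 = 3.644%.
Country 2: TFP = 4.5 + 0.192 − 2.584 = 2.108%.
Difference = 3.644 − (2.108) = 1.536 pp.

1.54 percentage points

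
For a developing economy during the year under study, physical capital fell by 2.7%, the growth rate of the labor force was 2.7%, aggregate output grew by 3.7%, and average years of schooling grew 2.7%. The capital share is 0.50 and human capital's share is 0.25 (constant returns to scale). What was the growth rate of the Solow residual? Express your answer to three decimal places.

The Solow residual grew 3.700%.

Labor's share = 1 − 0.5 − 0.25 = 0.25.
Physical capital: 0.5 × (-2.7) = -1.35 pp.
Average years of schooling: 0.25 × 2.7 = 0.675 pp.
The labor force: 0.25 × 2.7 = 0.675 pp.
TFP growth = 3.7 − 0 = 3.7%.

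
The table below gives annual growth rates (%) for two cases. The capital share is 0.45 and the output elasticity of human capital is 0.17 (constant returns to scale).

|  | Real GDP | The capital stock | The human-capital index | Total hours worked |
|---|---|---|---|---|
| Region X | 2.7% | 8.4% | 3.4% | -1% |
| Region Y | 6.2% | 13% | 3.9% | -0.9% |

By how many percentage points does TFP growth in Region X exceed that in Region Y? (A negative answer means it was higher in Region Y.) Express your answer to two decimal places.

-1.31 percentage points

Labor's share = 1 − 0.45 − 0.17 = 0.38.
Region X: TFP = 2.7 − 3.78 − 0.578 + 0.38 = -1.278%.
Region Y: TFP = 6.2 − 5.85 − 0.663 + 0.342 = 0.029%.
Difference = -1.278 − (0.029) = -1.307 pp.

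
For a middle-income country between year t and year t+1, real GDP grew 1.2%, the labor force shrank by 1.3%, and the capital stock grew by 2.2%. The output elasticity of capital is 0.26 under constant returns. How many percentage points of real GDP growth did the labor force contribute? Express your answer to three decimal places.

Labor's share = 1 − 0.26 = 0.74.
Contribution = share × growth = 0.74 × (-1.3) = -0.962 pp.

-0.962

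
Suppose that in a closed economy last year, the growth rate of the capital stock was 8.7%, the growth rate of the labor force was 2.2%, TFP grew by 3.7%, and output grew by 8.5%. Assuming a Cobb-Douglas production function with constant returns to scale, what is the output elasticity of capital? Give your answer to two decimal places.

gY = gA + α·gK + (1−α)·gL, so gY − gA − gL = α(gK − gL).
8.5 − 3.7 − 2.2 = α × (8.7 − 2.2).
2.6 = 6.5 α, so α = 0.4.

α = 0.40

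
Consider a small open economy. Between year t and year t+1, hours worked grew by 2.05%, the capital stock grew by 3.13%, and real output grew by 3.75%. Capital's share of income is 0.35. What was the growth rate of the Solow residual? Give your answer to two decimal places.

1.32%

Labor's share = 1 − 0.35 = 0.65.
The capital stock: 0.35 × 3.13 = 1.0955 pp.
Hours worked: 0.65 × 2.05 = 1.3325 pp.
TFP growth = 3.75 − 2.428 = 1.322%.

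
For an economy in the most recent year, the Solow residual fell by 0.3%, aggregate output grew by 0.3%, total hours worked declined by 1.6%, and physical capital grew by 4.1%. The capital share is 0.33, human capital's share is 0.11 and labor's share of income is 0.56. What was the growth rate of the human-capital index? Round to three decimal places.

1.300%

Labor's share = 1 − 0.33 − 0.11 = 0.56.
gY = gA + 0.33×4.1 + 0.56×(-1.6) + 0.11×g.
0.11×g = 0.3 + 0.3 − 0.457 = 0.143.
g = 0.143 / 0.11 = 1.3%.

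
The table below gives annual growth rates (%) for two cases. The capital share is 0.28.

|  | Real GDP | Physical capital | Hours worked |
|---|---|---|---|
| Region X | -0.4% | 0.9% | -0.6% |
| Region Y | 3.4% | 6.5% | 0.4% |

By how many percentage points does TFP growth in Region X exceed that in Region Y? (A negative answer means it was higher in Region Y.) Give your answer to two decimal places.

-1.51 percentage points

Labor's share = 1 − 0.28 = 0.72.
Region X: TFP = -0.4 − 0.252 + 0.432 = -0.22%.
Region Y: TFP = 3.4 − 1.82 − 0.288 = 1.292%.
Difference = -0.22 − (1.292) = -1.512 pp.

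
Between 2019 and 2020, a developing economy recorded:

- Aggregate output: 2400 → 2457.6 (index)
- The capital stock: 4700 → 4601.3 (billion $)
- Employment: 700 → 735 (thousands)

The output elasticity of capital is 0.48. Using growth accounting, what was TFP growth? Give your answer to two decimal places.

TFP grew 0.81%.

Aggregate output growth = (2457.6 − 2400) / 2400 = 2.4%.
The capital stock growth = (4601.3 − 4700) / 4700 = -2.1%.
Employment growth = (735 − 700) / 700 = 5%.
Labor's share = 1 − 0.48 = 0.52.
The capital stock: 0.48 × (-2.1) = -1.008 pp.
Employment: 0.52 × 5 = 2.6 pp.
TFP growth = 2.4 − 1.592 = 0.808%.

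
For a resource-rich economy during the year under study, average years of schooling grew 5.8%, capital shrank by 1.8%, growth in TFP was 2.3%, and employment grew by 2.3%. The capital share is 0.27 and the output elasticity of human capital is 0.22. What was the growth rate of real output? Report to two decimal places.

Labor's share = 1 − 0.27 − 0.22 = 0.51.
Capital: 0.27 × (-1.8) = -0.486 pp.
Average years of schooling: 0.22 × 5.8 = 1.276 pp.
Employment: 0.51 × 2.3 = 1.173 pp.
Output growth = 2.3 + 1.963 = 4.263%.

4.26%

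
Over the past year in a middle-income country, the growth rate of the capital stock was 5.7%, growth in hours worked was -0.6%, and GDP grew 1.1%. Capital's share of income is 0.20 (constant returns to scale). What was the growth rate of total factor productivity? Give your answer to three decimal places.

0.440%

Labor's share = 1 − 0.2 = 0.8.
The capital stock: 0.2 × 5.7 = 1.14 pp.
Hours worked: 0.8 × (-0.6) = -0.48 pp.
TFP growth = 1.1 − 0.66 = 0.44%.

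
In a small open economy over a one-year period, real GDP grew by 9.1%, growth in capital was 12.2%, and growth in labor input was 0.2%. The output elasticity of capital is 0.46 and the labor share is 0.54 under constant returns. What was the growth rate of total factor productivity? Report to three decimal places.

3.380%

Labor's share = 1 − 0.46 = 0.54.
Capital: 0.46 × 12.2 = 5.612 pp.
Labor input: 0.54 × 0.2 = 0.108 pp.
TFP growth = 9.1 − 5.72 = 3.38%.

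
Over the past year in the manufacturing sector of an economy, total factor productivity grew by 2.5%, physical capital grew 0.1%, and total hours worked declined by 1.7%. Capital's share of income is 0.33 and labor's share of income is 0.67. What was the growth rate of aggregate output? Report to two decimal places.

1.39%

Labor's share = 1 − 0.33 = 0.67.
Physical capital: 0.33 × 0.1 = 0.033 pp.
Total hours worked: 0.67 × (-1.7) = -1.139 pp.
Output growth = 2.5 + (-1.106) = 1.394%.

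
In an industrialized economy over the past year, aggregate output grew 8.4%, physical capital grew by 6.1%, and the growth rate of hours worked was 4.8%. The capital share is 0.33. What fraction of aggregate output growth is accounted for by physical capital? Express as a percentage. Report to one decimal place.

Physical capital accounted for 24.0% of growth.

Physical capital contributed 0.33 × 6.1 = 2.013 pp.
Share of growth = 2.013 / 8.4 × 100 = 23.964%.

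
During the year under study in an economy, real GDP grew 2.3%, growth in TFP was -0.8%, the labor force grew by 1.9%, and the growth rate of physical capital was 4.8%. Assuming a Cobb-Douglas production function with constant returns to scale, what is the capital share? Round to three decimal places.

α = 0.414

gY = gA + α·gK + (1−α)·gL, so gY − gA − gL = α(gK − gL).
2.3 + 0.8 − 1.9 = α × (4.8 − 1.9).
1.2 = 2.9 α, so α = 0.41379.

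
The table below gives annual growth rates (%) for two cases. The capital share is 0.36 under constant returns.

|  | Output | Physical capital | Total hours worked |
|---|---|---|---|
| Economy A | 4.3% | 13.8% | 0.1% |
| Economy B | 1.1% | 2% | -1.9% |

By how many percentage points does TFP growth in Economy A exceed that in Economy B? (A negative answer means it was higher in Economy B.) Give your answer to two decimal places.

-2.33 percentage points

Labor's share = 1 − 0.36 = 0.64.
Economy A: TFP = 4.3 − 4.968 − 0.064 = -0.732%.
Economy B: TFP = 1.1 − 0.72 + 1.216 = 1.596%.
Difference = -0.732 − (1.596) = -2.328 pp.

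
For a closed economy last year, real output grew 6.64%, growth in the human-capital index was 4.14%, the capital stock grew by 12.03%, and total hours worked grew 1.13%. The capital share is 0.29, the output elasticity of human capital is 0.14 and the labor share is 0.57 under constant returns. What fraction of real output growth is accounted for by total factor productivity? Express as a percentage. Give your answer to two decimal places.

Labor's share = 1 − 0.29 − 0.14 = 0.57.
The capital stock: 0.29 × 12.03 = 3.4887 pp.
The human-capital index: 0.14 × 4.14 = 0.5796 pp.
Total hours worked: 0.57 × 1.13 = 0.6441 pp.
TFP growth = 6.64 − 4.7124 = 1.9276%.
TFP share of growth = 1.9276 / 6.64 × 100 = 29.0301%.

Total factor productivity accounted for 29.03% of growth.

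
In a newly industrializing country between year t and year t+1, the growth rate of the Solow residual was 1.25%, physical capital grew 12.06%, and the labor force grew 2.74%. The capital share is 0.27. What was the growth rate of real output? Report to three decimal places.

Labor's share = 1 − 0.27 = 0.73.
Physical capital: 0.27 × 12.06 = 3.2562 pp.
The labor force: 0.73 × 2.74 = 2.0002 pp.
Output growth = 1.25 + 5.2564 = 6.5064%.

Real output grew 6.506%.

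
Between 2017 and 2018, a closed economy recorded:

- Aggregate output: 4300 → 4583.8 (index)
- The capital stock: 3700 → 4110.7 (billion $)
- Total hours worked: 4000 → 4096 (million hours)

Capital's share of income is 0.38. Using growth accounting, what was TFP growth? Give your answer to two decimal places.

Aggregate output growth = (4583.8 − 4300) / 4300 = 6.6%.
The capital stock growth = (4110.7 − 3700) / 3700 = 11.1%.
Total hours worked growth = (4096 − 4000) / 4000 = 2.4%.
Labor's share = 1 − 0.38 = 0.62.
The capital stock: 0.38 × 11.1 = 4.218 pp.
Total hours worked: 0.62 × 2.4 = 1.488 pp.
TFP growth = 6.6 − 5.706 = 0.894%.

0.89%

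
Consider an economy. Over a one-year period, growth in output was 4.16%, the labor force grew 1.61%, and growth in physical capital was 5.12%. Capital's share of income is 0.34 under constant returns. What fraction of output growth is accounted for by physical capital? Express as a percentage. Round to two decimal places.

Physical capital contributed 0.34 × 5.12 = 1.7408 pp.
Share of growth = 1.7408 / 4.16 × 100 = 41.8462%.

Physical capital accounted for 41.85% of growth.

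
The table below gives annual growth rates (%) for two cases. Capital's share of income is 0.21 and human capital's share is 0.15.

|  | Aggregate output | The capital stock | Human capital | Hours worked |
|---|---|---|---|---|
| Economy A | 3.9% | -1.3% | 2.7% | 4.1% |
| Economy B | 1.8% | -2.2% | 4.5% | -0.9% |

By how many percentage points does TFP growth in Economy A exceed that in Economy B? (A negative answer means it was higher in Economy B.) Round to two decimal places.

-1.02 percentage points

Labor's share = 1 − 0.21 − 0.15 = 0.64.
Economy A: TFP = 3.9 + 0.273 − 0.405 − 2.624 = 1.144%.
Economy B: TFP = 1.8 + 0.462 − 0.675 + 0.576 = 2.163%.
Difference = 1.144 − (2.163) = -1.019 pp.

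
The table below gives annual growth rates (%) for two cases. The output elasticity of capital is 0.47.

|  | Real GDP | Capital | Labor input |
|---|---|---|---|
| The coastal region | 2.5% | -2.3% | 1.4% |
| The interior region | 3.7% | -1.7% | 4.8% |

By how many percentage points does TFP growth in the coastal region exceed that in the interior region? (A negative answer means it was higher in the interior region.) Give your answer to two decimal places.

Labor's share = 1 − 0.47 = 0.53.
The coastal region: TFP = 2.5 + 1.081 − 0.742 = 2.839%.
The interior region: TFP = 3.7 + 0.799 − 2.544 = 1.955%.
Difference = 2.839 − (1.955) = 0.884 pp.

0.88 percentage points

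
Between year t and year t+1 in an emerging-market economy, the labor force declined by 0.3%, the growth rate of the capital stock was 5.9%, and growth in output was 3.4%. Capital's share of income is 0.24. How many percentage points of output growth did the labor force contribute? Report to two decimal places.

-0.23 pp

Labor's share = 1 − 0.24 = 0.76.
Contribution = share × growth = 0.76 × (-0.3) = -0.228 pp.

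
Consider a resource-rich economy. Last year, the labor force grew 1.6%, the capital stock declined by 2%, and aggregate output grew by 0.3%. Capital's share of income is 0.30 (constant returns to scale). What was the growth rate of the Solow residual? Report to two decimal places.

-0.22%

Labor's share = 1 − 0.3 = 0.7.
The capital stock: 0.3 × (-2) = -0.6 pp.
The labor force: 0.7 × 1.6 = 1.12 pp.
TFP growth = 0.3 − 0.52 = -0.22%.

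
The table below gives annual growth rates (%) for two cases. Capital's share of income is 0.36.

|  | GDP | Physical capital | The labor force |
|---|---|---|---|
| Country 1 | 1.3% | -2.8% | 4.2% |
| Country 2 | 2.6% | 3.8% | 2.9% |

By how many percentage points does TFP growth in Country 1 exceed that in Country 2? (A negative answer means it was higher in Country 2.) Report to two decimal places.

Labor's share = 1 − 0.36 = 0.64.
Country 1: TFP = 1.3 + 1.008 − 2.688 = -0.38%.
Country 2: TFP = 2.6 − 1.368 − 1.856 = -0.624%.
Difference = -0.38 − (-0.624) = 0.244 pp.

0.24 percentage points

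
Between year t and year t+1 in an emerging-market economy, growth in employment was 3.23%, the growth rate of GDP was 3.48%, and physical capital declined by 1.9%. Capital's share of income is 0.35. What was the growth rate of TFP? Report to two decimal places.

2.05%

Labor's share = 1 − 0.35 = 0.65.
Physical capital: 0.35 × (-1.9) = -0.665 pp.
Employment: 0.65 × 3.23 = 2.0995 pp.
TFP growth = 3.48 − 1.4345 = 2.0455%.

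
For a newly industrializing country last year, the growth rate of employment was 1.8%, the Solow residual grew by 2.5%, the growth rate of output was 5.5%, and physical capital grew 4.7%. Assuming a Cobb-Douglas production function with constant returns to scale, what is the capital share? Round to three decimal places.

gY = gA + α·gK + (1−α)·gL, so gY − gA − gL = α(gK − gL).
5.5 − 2.5 − 1.8 = α × (4.7 − 1.8).
1.2 = 2.9 α, so α = 0.41379.

0.414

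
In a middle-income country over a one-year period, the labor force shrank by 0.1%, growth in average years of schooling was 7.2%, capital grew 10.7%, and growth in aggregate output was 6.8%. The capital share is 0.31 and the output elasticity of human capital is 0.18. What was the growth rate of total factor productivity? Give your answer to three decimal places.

Labor's share = 1 − 0.31 − 0.18 = 0.51.
Capital: 0.31 × 10.7 = 3.317 pp.
Average years of schooling: 0.18 × 7.2 = 1.296 pp.
The labor force: 0.51 × (-0.1) = -0.051 pp.
TFP growth = 6.8 − 4.562 = 2.238%.

Total factor productivity grew 2.238%.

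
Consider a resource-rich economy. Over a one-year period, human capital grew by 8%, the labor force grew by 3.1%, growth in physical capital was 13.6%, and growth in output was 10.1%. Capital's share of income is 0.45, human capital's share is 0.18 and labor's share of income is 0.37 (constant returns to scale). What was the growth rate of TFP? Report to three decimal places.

Labor's share = 1 − 0.45 − 0.18 = 0.37.
Physical capital: 0.45 × 13.6 = 6.12 pp.
Human capital: 0.18 × 8 = 1.44 pp.
The labor force: 0.37 × 3.1 = 1.147 pp.
TFP growth = 10.1 − 8.707 = 1.393%.

1.393%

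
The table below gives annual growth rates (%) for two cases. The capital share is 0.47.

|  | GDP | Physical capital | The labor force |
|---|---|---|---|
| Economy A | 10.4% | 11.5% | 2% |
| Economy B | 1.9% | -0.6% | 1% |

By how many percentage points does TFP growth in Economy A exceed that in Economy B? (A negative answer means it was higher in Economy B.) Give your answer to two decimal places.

Labor's share = 1 − 0.47 = 0.53.
Economy A: TFP = 10.4 − 5.405 − 1.06 = 3.935%.
Economy B: TFP = 1.9 + 0.282 − 0.53 = 1.652%.
Difference = 3.935 − (1.652) = 2.283 pp.

2.28 percentage points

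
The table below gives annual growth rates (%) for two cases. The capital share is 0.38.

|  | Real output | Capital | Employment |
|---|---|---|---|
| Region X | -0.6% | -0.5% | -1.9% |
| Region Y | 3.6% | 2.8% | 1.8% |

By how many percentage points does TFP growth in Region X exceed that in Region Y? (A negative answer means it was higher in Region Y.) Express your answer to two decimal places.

-0.65 percentage points

Labor's share = 1 − 0.38 = 0.62.
Region X: TFP = -0.6 + 0.19 + 1.178 = 0.768%.
Region Y: TFP = 3.6 − 1.064 − 1.116 = 1.42%.
Difference = 0.768 − (1.42) = -0.652 pp.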